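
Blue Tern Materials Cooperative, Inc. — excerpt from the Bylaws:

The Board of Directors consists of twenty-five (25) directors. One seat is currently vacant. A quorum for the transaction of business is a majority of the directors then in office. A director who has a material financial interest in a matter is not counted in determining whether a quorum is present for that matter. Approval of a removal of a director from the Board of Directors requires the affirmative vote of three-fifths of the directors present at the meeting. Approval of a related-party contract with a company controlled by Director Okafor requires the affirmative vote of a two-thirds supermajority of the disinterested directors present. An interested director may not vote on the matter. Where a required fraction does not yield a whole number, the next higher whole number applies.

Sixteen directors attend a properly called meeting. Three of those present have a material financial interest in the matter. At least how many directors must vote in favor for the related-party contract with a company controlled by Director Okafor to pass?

The related-party contract with a company controlled by Director Okafor requires two-thirds of the disinterested directors present (16 − 3 = 13).
2/3 of 13 = 8.67, rounded up to 9.

9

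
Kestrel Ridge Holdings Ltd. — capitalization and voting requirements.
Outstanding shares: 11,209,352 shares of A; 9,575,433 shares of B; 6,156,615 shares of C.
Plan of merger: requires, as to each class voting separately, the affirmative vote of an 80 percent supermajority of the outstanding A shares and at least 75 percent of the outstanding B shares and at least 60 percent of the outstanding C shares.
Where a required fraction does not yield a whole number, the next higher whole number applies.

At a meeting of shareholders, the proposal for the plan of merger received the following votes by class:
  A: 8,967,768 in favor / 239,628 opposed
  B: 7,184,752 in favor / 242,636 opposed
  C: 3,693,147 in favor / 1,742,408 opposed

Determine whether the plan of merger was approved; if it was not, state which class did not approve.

A: 4/5 of 11209352 = 8967481.60, rounded up to 8967482; 8,967,482 required, 8,967,768 in favor — approved.
B: 3/4 of 9575433 = 7181574.75, rounded up to 7181575; 7,181,575 required, 7,184,752 in favor — approved.
C: 3/5 of 6156615 = 3693969; 3,693,969 required, 3,693,147 in favor — not approved.

Not approved — the C shares did not give the required vote.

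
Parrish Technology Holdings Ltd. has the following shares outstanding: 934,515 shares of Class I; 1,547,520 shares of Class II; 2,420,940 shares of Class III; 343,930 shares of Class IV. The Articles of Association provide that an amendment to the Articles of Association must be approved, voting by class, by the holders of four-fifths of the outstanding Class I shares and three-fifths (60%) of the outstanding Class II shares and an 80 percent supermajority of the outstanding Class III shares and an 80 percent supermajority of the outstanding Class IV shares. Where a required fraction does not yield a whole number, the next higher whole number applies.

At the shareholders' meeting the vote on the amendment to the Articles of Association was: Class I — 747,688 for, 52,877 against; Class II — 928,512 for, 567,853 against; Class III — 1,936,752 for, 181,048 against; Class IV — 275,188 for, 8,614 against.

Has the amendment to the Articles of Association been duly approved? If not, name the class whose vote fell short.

Class I: 4/5 of 934515 = 747612; 747,612 required, 747,688 in favor — approved.
Class II: 3/5 of 1547520 = 928512; 928,512 required, 928,512 in favor — approved.
Class III: 4/5 of 2420940 = 1936752; 1,936,752 required, 1,936,752 in favor — approved.
Class IV: 4/5 of 343930 = 275144; 275,144 required, 275,188 in favor — approved.

Approved — every class gave the required vote.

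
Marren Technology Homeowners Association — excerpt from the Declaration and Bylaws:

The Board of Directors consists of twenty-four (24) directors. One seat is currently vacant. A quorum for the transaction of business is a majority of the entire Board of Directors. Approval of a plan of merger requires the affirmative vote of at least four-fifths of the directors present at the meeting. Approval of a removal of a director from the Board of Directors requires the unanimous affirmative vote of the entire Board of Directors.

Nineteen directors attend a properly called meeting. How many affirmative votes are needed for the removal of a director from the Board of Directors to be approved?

24

The removal of a director from the Board of Directors requires the unanimous vote of the entire Board of Directors (24).
Unanimous means all 24.
(Only 19 can vote, so the removal of a director from the Board of Directors cannot pass at this meeting, but the required vote is still 24.)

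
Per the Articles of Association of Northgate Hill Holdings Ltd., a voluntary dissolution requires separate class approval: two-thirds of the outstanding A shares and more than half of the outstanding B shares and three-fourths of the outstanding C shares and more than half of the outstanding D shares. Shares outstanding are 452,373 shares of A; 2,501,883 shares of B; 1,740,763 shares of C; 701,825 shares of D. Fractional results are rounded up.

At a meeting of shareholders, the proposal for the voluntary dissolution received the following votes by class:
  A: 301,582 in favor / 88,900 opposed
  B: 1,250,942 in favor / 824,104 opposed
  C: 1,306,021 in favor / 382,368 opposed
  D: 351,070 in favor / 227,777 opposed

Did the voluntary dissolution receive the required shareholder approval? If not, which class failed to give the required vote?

A: 2/3 of 452373 = 301582; 301,582 required, 301,582 in favor — approved.
B: a majority of 2501883 is 1250942; 1,250,942 required, 1,250,942 in favor — approved.
C: 3/4 of 1740763 = 1305572.25, rounded up to 1305573; 1,305,573 required, 1,306,021 in favor — approved.
D: a majority of 701825 is 350913; 350,913 required, 351,070 in favor — approved.

Approved — every class gave the required vote.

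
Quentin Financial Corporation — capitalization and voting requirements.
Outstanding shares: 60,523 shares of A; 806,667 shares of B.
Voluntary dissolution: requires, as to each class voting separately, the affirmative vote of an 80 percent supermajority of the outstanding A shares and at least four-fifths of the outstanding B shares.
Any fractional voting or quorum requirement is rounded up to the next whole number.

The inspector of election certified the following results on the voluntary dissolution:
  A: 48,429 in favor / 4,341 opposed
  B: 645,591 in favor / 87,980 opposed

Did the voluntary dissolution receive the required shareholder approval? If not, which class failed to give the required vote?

Approved — every class gave the required vote.

A: 4/5 of 60523 = 48418.40, rounded up to 48419; 48,419 required, 48,429 in favor — approved.
B: 4/5 of 806667 = 645333.60, rounded up to 645334; 645,334 required, 645,591 in favor — approved.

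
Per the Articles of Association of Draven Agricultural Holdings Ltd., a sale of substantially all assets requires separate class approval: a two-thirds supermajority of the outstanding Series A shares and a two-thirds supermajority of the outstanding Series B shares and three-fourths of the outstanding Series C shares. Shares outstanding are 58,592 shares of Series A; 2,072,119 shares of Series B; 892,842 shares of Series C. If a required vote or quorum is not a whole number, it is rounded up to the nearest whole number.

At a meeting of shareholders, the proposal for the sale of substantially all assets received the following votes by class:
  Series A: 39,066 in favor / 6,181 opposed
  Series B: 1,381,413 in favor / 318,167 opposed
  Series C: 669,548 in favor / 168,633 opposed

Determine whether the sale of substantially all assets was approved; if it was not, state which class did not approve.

Not approved — the Series C shares did not give the required vote.

Series A: 2/3 of 58592 = 39061.33, rounded up to 39062; 39,062 required, 39,066 in favor — approved.
Series B: 2/3 of 2072119 = 1381412.67, rounded up to 1381413; 1,381,413 required, 1,381,413 in favor — approved.
Series C: 3/4 of 892842 = 669631.50, rounded up to 669632; 669,632 required, 669,548 in favor — not approved.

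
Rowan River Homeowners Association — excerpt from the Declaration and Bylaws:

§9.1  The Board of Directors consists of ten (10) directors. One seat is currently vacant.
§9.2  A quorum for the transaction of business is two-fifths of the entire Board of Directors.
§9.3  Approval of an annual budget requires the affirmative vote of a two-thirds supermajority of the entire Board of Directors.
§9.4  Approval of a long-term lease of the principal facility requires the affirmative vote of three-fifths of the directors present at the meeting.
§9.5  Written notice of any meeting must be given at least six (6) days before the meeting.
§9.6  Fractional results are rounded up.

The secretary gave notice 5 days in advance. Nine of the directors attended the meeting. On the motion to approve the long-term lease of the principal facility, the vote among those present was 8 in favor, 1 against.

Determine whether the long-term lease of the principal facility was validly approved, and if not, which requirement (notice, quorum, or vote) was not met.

Notice: 5 days given; 6 required (5 < 6). Not satisfied.
Quorum: 9 present; quorum is 4. Satisfied.
Vote: the long-term lease of the principal facility requires three-fifths of the directors present (9). 3/5 of 9 = 5.40, rounded up to 6, so 6 affirmative votes are needed; 8 voted in favor. Satisfied.

Invalid — notice requirement not satisfied.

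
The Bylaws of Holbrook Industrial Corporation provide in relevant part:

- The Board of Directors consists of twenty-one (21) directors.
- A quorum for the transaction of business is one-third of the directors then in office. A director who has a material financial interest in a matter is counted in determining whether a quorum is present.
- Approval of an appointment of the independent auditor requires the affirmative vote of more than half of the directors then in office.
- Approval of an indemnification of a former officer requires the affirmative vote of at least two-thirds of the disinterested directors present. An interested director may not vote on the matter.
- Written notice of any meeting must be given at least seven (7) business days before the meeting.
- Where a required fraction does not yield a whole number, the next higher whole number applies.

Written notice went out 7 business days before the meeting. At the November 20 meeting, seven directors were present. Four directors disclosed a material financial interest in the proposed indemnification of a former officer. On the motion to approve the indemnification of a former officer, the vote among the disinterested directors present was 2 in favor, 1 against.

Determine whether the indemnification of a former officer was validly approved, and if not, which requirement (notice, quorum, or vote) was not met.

Notice: 7 business days given; 7 required (7 ≥ 7). Satisfied.
Quorum: 7 present (interested directors count toward quorum); quorum is 7. Satisfied.
Vote: the indemnification of a former officer requires two-thirds of the disinterested directors present (7 − 4 = 3). 2/3 of 3 = 2, so 2 affirmative votes are needed; 2 voted in favor. Satisfied.

Valid — all requirements satisfied.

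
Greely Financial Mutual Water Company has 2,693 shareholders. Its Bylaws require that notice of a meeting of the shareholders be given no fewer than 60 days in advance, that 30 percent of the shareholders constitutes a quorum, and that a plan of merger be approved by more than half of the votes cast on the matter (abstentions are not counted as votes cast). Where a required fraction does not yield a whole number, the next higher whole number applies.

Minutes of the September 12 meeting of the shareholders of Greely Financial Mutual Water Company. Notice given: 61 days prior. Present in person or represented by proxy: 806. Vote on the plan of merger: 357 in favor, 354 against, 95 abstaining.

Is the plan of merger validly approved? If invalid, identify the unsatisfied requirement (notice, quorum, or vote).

Notice: 61 days given; 60 required. Satisfied.
Quorum: 30% of 2,693 = 807.90, rounded up to 808; 806 present. Not satisfied.
Vote: requires a majority of the votes cast (806 − 95 abstaining = 711); a majority of 711 is 356, so 356 needed; 357 in favor. Satisfied.

Invalid — quorum requirement not satisfied.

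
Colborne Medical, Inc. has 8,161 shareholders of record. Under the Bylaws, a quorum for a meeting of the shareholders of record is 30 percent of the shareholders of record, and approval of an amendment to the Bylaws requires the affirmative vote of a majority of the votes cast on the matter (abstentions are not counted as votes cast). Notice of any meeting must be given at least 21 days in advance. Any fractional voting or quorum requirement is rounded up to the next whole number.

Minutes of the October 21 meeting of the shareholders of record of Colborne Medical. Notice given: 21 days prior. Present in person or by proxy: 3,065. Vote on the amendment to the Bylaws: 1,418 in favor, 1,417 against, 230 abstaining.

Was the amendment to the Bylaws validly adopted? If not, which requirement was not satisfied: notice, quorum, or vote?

Valid — all requirements satisfied.

Notice: 21 days given; 21 required. Satisfied.
Quorum: 30% of 8,161 = 2,448.30, rounded up to 2,449; 3,065 present. Satisfied.
Vote: requires a majority of the votes cast (3,065 − 230 abstaining = 2,835); a majority of 2835 is 1418, so 1,418 needed; 1,418 in favor. Satisfied.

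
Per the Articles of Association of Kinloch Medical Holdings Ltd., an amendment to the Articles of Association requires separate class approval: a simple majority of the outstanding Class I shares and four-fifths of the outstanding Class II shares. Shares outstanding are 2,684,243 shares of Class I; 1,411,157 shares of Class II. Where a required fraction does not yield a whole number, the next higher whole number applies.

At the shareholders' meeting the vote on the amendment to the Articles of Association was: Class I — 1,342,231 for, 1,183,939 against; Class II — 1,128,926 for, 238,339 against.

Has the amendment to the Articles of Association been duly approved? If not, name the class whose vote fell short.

Class I: a majority of 2684243 is 1342122; 1,342,122 required, 1,342,231 in favor — approved.
Class II: 4/5 of 1411157 = 1128925.60, rounded up to 1128926; 1,128,926 required, 1,128,926 in favor — approved.

Approved — every class gave the required vote.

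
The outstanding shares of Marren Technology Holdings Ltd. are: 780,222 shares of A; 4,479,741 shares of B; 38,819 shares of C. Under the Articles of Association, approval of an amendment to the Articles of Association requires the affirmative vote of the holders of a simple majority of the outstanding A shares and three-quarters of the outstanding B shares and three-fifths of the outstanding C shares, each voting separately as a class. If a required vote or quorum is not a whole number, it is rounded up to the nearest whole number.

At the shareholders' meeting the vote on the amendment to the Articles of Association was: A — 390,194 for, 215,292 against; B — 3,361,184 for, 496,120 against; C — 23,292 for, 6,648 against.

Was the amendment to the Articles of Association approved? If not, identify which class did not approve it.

Approved — every class gave the required vote.

A: a majority of 780222 is 390112; 390,112 required, 390,194 in favor — approved.
B: 3/4 of 4479741 = 3359805.75, rounded up to 3359806; 3,359,806 required, 3,361,184 in favor — approved.
C: 3/5 of 38819 = 23291.40, rounded up to 23292; 23,292 required, 23,292 in favor — approved.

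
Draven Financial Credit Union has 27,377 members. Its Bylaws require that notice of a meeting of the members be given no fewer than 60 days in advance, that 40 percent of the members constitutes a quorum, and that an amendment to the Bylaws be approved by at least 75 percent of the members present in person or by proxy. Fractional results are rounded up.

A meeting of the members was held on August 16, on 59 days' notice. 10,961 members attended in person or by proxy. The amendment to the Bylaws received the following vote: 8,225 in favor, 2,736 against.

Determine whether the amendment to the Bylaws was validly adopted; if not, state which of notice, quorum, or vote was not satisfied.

Notice: 59 days given; 60 required. Not satisfied.
Quorum: 40% of 27,377 = 10,950.80, rounded up to 10,951; 10,961 present. Satisfied.
Vote: requires three-fourths of those present (10,961); 3/4 of 10961 = 8220.75, rounded up to 8221, so 8,221 needed; 8,225 in favor. Satisfied.

Invalid — notice requirement not satisfied.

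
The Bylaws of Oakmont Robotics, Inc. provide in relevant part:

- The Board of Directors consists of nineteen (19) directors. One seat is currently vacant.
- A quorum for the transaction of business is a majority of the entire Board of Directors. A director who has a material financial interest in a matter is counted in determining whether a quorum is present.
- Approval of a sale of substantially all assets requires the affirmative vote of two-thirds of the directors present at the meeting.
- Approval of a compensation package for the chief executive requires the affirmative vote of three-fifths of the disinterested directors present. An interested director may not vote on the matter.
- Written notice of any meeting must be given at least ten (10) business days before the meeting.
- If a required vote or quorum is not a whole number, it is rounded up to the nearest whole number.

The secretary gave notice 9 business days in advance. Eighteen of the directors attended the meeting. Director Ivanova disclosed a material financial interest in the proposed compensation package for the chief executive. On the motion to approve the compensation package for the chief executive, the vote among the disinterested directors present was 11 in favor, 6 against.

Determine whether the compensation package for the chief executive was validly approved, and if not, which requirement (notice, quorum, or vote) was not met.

Invalid — notice requirement not satisfied.

Notice: 9 business days given; 10 required (9 < 10). Not satisfied.
Quorum: 18 present (interested directors count toward quorum); quorum is 10. Satisfied.
Vote: the compensation package for the chief executive requires three-fifths of the disinterested directors present (18 − 1 = 17). 3/5 of 17 = 10.20, rounded up to 11, so 11 affirmative votes are needed; 11 voted in favor. Satisfied.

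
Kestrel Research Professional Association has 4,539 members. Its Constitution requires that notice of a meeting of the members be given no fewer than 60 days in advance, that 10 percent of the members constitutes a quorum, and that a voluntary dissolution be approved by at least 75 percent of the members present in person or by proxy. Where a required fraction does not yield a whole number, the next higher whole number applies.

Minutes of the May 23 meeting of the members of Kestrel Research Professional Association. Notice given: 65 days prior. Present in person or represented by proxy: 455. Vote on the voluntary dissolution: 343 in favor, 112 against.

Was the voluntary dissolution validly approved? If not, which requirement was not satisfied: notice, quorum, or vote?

Valid — all requirements satisfied.

Notice: 65 days given; 60 required. Satisfied.
Quorum: 10% of 4,539 = 453.90, rounded up to 454; 455 present. Satisfied.
Vote: requires three-fourths of those present (455); 3/4 of 455 = 341.25, rounded up to 342, so 342 needed; 343 in favor. Satisfied.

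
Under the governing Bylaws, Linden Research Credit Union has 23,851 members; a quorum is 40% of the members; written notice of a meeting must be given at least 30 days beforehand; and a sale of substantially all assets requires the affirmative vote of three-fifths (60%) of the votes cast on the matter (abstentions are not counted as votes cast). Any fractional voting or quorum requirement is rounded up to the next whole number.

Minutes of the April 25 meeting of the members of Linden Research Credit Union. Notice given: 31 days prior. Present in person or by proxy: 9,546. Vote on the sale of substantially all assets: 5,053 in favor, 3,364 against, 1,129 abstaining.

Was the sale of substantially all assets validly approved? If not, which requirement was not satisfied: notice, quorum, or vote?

Notice: 31 days given; 30 required. Satisfied.
Quorum: 40% of 23,851 = 9,540.40, rounded up to 9,541; 9,546 present. Satisfied.
Vote: requires three-fifths of the votes cast (9,546 − 1,129 abstaining = 8,417); 3/5 of 8417 = 5050.20, rounded up to 5051, so 5,051 needed; 5,053 in favor. Satisfied.

Valid — all requirements satisfied.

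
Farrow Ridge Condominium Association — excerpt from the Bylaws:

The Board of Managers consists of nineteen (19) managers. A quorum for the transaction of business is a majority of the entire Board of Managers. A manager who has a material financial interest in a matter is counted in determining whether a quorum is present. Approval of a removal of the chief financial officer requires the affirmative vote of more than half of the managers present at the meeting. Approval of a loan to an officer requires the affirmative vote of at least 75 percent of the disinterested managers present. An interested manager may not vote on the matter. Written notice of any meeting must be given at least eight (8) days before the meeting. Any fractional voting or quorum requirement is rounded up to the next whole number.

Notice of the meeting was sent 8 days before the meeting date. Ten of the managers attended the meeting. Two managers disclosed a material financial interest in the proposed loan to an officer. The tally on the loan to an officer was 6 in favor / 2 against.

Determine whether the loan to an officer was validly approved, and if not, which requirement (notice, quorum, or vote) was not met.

Valid — all requirements satisfied.

Notice: 8 days given; 8 required (8 ≥ 8). Satisfied.
Quorum: 10 present (interested managers count toward quorum); quorum is 10. Satisfied.
Vote: the loan to an officer requires three-fourths of the disinterested managers present (10 − 2 = 8). 3/4 of 8 = 6, so 6 affirmative votes are needed; 6 voted in favor. Satisfied.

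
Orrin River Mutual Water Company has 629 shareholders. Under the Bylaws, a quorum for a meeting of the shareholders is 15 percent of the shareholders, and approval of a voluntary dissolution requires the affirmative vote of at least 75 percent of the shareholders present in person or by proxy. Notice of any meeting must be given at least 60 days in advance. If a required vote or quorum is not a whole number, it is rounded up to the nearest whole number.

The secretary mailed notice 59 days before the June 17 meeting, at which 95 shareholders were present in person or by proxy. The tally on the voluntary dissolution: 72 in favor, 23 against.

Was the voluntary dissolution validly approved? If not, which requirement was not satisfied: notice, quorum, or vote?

Notice: 59 days given; 60 required. Not satisfied.
Quorum: 15% of 629 = 94.35, rounded up to 95; 95 present. Satisfied.
Vote: requires three-fourths of those present (95); 3/4 of 95 = 71.25, rounded up to 72, so 72 needed; 72 in favor. Satisfied.

Invalid — notice requirement not satisfied.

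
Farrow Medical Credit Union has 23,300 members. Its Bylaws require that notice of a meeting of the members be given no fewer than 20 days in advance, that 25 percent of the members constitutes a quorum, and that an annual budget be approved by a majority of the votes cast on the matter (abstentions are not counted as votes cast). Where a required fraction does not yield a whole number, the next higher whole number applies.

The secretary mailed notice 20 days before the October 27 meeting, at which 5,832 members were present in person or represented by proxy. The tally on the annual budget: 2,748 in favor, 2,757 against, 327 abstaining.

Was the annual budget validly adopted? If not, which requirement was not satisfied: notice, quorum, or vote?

Invalid — vote requirement not satisfied.

Notice: 20 days given; 20 required. Satisfied.
Quorum: 25% of 23,300 = 5,825; 5,832 present. Satisfied.
Vote: requires a majority of the votes cast (5,832 − 327 abstaining = 5,505); a majority of 5505 is 2753, so 2,753 needed; 2,748 in favor. Not satisfied.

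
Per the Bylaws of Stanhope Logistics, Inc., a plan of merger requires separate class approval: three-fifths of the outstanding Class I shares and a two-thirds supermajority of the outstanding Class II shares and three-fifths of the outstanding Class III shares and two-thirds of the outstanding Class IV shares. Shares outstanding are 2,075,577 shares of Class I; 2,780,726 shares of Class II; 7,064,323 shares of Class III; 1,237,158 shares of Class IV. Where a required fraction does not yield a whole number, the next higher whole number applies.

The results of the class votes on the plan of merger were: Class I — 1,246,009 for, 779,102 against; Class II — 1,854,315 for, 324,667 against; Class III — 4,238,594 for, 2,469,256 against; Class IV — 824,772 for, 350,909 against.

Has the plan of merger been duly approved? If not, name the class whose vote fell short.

Approved — every class gave the required vote.

Class I: 3/5 of 2075577 = 1245346.20, rounded up to 1245347; 1,245,347 required, 1,246,009 in favor — approved.
Class II: 2/3 of 2780726 = 1853817.33, rounded up to 1853818; 1,853,818 required, 1,854,315 in favor — approved.
Class III: 3/5 of 7064323 = 4238593.80, rounded up to 4238594; 4,238,594 required, 4,238,594 in favor — approved.
Class IV: 2/3 of 1237158 = 824772; 824,772 required, 824,772 in favor — approved.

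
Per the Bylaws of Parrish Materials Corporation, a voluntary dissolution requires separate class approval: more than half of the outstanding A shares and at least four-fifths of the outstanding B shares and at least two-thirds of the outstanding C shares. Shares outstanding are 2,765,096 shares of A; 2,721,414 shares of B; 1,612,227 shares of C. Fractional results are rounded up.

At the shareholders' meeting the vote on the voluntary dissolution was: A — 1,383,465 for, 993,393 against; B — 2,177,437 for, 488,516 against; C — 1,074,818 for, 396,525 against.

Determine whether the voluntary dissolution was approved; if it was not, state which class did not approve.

Approved — every class gave the required vote.

A: a majority of 2765096 is 1382549; 1,382,549 required, 1,383,465 in favor — approved.
B: 4/5 of 2721414 = 2177131.20, rounded up to 2177132; 2,177,132 required, 2,177,437 in favor — approved.
C: 2/3 of 1612227 = 1074818; 1,074,818 required, 1,074,818 in favor — approved.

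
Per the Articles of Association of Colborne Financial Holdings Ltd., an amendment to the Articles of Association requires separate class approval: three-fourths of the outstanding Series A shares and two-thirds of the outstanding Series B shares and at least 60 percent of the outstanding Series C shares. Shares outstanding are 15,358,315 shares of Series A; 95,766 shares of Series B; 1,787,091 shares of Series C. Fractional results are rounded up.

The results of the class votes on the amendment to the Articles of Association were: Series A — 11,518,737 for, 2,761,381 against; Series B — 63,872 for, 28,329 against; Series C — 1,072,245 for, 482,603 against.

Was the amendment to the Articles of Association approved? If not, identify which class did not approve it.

Not approved — the Series C shares did not give the required vote.

Series A: 3/4 of 15358315 = 11518736.25, rounded up to 11518737; 11,518,737 required, 11,518,737 in favor — approved.
Series B: 2/3 of 95766 = 63844; 63,844 required, 63,872 in favor — approved.
Series C: 3/5 of 1787091 = 1072254.60, rounded up to 1072255; 1,072,255 required, 1,072,245 in favor — not approved.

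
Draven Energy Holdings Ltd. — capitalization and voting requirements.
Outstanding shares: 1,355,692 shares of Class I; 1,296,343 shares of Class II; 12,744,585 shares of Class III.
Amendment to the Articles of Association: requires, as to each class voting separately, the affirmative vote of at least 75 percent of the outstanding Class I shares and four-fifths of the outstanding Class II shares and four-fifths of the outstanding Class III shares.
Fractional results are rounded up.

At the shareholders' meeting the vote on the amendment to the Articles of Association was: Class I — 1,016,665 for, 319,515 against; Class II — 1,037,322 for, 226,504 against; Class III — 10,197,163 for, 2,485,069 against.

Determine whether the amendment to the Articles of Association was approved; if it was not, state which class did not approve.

Not approved — the Class I shares did not give the required vote.

Class I: 3/4 of 1355692 = 1016769; 1,016,769 required, 1,016,665 in favor — not approved.
Class II: 4/5 of 1296343 = 1037074.40, rounded up to 1037075; 1,037,075 required, 1,037,322 in favor — approved.
Class III: 4/5 of 12744585 = 10195668; 10,195,668 required, 10,197,163 in favor — approved.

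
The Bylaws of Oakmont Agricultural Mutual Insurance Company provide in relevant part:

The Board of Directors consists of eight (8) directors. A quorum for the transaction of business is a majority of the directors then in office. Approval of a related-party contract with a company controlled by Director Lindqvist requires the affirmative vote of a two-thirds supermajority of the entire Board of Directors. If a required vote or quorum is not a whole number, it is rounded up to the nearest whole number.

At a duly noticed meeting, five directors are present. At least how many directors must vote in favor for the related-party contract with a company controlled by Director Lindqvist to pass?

The related-party contract with a company controlled by Director Lindqvist requires two-thirds of the entire Board of Directors (8).
2/3 of 8 = 5.33, rounded up to 6.
(Only 5 can vote, so the related-party contract with a company controlled by Director Lindqvist cannot pass at this meeting, but the required vote is still 6.)

6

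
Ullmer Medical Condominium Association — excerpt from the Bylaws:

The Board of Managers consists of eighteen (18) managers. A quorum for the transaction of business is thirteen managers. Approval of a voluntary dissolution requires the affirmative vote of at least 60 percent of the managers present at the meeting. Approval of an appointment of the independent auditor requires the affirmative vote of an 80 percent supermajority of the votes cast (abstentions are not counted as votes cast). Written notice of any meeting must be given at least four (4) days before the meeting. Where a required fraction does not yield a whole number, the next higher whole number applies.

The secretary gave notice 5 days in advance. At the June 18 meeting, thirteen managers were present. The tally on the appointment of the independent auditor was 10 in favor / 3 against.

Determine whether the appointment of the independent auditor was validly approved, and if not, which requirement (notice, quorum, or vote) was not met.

Invalid — vote requirement not satisfied.

Notice: 5 days given; 4 required (5 ≥ 4). Satisfied.
Quorum: 13 present; quorum is 13. Satisfied.
Vote: the appointment of the independent auditor requires four-fifths of the votes cast (13). 4/5 of 13 = 10.40, rounded up to 11, so 11 affirmative votes are needed; 10 voted in favor. Not satisfied.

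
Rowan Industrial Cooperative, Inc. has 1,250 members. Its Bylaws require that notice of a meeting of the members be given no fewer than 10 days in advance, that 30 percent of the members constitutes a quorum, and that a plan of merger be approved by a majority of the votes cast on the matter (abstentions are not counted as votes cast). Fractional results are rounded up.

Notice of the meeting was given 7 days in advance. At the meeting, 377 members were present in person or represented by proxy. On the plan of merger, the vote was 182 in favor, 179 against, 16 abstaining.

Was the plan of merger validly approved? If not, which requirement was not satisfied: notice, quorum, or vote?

Notice: 7 days given; 10 required. Not satisfied.
Quorum: 30% of 1,250 = 375; 377 present. Satisfied.
Vote: requires a majority of the votes cast (377 − 16 abstaining = 361); a majority of 361 is 181, so 181 needed; 182 in favor. Satisfied.

Invalid — notice requirement not satisfied.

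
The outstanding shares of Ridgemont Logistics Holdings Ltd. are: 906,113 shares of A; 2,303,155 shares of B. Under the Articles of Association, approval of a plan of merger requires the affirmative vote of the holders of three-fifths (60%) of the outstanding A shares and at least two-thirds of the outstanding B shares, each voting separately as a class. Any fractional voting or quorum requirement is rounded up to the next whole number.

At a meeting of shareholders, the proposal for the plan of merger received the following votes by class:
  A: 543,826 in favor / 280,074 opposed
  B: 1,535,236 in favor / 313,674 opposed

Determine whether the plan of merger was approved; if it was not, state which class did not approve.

A: 3/5 of 906113 = 543667.80, rounded up to 543668; 543,668 required, 543,826 in favor — approved.
B: 2/3 of 2303155 = 1535436.67, rounded up to 1535437; 1,535,437 required, 1,535,236 in favor — not approved.

Not approved — the B shares did not give the required vote.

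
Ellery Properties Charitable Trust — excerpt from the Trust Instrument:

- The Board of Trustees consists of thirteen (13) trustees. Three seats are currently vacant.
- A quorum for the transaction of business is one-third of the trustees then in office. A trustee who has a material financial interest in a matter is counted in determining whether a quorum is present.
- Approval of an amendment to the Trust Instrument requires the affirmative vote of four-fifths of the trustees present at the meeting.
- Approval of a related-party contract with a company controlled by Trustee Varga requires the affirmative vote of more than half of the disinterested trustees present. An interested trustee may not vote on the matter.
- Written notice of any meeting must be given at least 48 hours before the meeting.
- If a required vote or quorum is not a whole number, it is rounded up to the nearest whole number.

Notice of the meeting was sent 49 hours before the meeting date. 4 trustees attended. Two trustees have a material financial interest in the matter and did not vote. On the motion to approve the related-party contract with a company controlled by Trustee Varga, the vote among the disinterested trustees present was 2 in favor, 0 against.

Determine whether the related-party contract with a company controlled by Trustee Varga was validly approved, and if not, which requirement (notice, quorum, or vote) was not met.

Notice: 49 hours given; 48 required (49 ≥ 48). Satisfied.
Quorum: 4 present (interested trustees count toward quorum); quorum is 4. Satisfied.
Vote: the related-party contract with a company controlled by Trustee Varga requires a majority of the disinterested trustees present (4 − 2 = 2). A majority of 2 is 2, so 2 affirmative votes are needed; 2 voted in favor. Satisfied.

Valid — all requirements satisfied.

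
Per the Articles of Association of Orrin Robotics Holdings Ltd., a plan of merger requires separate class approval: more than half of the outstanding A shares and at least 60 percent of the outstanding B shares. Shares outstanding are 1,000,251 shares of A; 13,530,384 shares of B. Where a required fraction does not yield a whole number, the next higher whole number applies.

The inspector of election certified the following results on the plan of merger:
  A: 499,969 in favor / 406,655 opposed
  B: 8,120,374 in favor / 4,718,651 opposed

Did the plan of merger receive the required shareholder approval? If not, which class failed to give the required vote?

Not approved — the A shares did not give the required vote.

A: a majority of 1000251 is 500126; 500,126 required, 499,969 in favor — not approved.
B: 3/5 of 13530384 = 8118230.40, rounded up to 8118231; 8,118,231 required, 8,120,374 in favor — approved.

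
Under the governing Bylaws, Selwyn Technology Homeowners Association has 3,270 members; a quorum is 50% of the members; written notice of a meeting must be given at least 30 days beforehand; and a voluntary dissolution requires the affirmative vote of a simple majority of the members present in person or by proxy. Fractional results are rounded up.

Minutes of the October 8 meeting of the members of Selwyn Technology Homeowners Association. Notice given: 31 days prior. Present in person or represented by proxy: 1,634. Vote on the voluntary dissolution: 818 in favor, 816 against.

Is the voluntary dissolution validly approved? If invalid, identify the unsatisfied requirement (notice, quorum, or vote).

Notice: 31 days given; 30 required. Satisfied.
Quorum: 50% of 3,270 = 1,635; 1,634 present. Not satisfied.
Vote: requires a majority of those present (1,634); a majority of 1634 is 818, so 818 needed; 818 in favor. Satisfied.

Invalid — quorum requirement not satisfied.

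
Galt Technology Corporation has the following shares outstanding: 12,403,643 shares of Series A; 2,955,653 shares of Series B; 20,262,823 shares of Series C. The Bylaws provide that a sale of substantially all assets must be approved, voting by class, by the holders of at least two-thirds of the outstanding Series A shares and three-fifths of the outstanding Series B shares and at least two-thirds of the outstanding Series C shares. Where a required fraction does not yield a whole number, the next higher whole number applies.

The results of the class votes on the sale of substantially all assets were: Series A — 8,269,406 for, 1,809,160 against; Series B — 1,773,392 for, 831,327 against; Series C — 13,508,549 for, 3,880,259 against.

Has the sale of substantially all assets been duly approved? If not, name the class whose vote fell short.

Approved — every class gave the required vote.

Series A: 2/3 of 12403643 = 8269095.33, rounded up to 8269096; 8,269,096 required, 8,269,406 in favor — approved.
Series B: 3/5 of 2955653 = 1773391.80, rounded up to 1773392; 1,773,392 required, 1,773,392 in favor — approved.
Series C: 2/3 of 20262823 = 13508548.67, rounded up to 13508549; 13,508,549 required, 13,508,549 in favor — approved.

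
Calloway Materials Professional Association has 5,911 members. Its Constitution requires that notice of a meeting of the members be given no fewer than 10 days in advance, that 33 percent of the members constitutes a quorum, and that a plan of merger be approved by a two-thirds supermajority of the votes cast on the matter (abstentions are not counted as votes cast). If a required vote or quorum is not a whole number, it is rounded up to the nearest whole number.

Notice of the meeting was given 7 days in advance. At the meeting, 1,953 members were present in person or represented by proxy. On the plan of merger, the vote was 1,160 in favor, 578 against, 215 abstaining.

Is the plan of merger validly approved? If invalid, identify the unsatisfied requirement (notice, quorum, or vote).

Notice: 7 days given; 10 required. Not satisfied.
Quorum: 33% of 5,911 = 1,950.63, rounded up to 1,951; 1,953 present. Satisfied.
Vote: requires two-thirds of the votes cast (1,953 − 215 abstaining = 1,738); 2/3 of 1738 = 1158.67, rounded up to 1159, so 1,159 needed; 1,160 in favor. Satisfied.

Invalid — notice requirement not satisfied.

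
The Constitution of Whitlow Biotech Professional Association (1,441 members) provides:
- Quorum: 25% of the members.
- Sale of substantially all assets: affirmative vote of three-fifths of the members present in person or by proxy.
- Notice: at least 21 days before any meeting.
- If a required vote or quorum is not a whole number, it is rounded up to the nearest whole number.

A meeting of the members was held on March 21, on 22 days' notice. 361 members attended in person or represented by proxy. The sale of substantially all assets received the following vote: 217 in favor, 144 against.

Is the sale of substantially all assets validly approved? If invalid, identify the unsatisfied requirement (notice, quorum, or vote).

Notice: 22 days given; 21 required. Satisfied.
Quorum: 25% of 1,441 = 360.25, rounded up to 361; 361 present. Satisfied.
Vote: requires three-fifths of those present (361); 3/5 of 361 = 216.60, rounded up to 217, so 217 needed; 217 in favor. Satisfied.

Valid — all requirements satisfied.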